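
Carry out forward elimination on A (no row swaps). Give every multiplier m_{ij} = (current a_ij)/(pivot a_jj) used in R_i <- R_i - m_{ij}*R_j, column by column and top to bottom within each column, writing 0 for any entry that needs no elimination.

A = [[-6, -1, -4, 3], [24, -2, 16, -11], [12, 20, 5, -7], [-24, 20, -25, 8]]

Forward elimination:
R2 <- R2 - (-4)*R1:  [  0  -6   0   1 ]
R3 <- R3 - (-2)*R1:  [  0  18  -3  -1 ]
R4 <- R4 - (4)*R1:  [  0  24  -9  -4 ]
R3 <- R3 - (-3)*R2:  [  0   0  -3   2 ]
R4 <- R4 - (-4)*R2:  [  0   0  -9   0 ]
R4 <- R4 - (3)*R3:  [  0   0   0  -6 ]
Multipliers (in order of application): m_{21} = -4, m_{31} = -2, m_{41} = 4, m_{32} = -3, m_{42} = -4, m_{43} = 3

multipliers: -4, -2, 4, -3, -4, 3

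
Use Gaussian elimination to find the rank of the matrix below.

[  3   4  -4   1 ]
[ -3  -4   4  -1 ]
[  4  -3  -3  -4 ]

Row reduction:
R2 <- R2 - (-1)*R1:  [ 0  0  0  0 ]
R3 <- R3 - (4/3)*R1:  [     0  -25/3    7/3  -16/3 ]
R2 <-> R3   (pivot in column 2 was zero)
[ 3      4   -4      1 ]
[ 0  -25/3  7/3  -16/3 ]
[ 0      0    0      0 ]
Row echelon form:
[ 3      4   -4      1 ]
[ 0  -25/3  7/3  -16/3 ]
[ 0      0    0      0 ]
Nonzero rows / pivot columns: 2

rank(A) = 2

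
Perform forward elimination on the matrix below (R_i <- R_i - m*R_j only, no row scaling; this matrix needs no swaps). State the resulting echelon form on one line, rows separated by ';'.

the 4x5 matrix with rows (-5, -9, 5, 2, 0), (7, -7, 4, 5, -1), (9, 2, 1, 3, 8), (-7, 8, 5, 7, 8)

REF = [-5 -9 5 2 0; 0 -98/5 11 39/5 -1; 0 0 199/98 93/98 855/98; 0 0 0 1578/199 -6792/199]

Forward elimination:
R2 <- R2 - (-7/5)*R1:  [     0  -98/5     11   39/5     -1 ]
R3 <- R3 - (-9/5)*R1:  [     0  -71/5     10   33/5      8 ]
R4 <- R4 - (7/5)*R1:  [     0  103/5     -2   21/5      8 ]
R3 <- R3 - (71/98)*R2:  [      0       0  199/98   93/98  855/98 ]
R4 <- R4 - (-103/98)*R2:  [       0        0   937/98  1215/98   681/98 ]
R4 <- R4 - (937/199)*R3:  [         0          0          0   1578/199  -6792/199 ]
Row echelon form:
[ -5     -9       5         2          0 ]
[  0  -98/5      11      39/5         -1 ]
[  0      0  199/98     93/98     855/98 ]
[  0      0       0  1578/199  -6792/199 ]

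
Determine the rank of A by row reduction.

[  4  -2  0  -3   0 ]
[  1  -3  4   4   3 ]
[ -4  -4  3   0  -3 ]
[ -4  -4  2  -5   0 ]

Row reduction:
R2 <- R2 - (1/4)*R1:  [    0  -5/2     4  19/4     3 ]
R3 <- R3 - (-1)*R1:  [  0  -6   3  -3  -3 ]
R4 <- R4 - (-1)*R1:  [  0  -6   2  -8   0 ]
R3 <- R3 - (12/5)*R2:  [     0      0  -33/5  -72/5  -51/5 ]
R4 <- R4 - (12/5)*R2:  [     0      0  -38/5  -97/5  -36/5 ]
R4 <- R4 - (38/33)*R3:  [      0       0       0  -31/11   50/11 ]
Row echelon form:
[ 4    -2      0      -3      0 ]
[ 0  -5/2      4    19/4      3 ]
[ 0     0  -33/5   -72/5  -51/5 ]
[ 0     0      0  -31/11  50/11 ]
Nonzero rows / pivot columns: 4

rank(A) = 4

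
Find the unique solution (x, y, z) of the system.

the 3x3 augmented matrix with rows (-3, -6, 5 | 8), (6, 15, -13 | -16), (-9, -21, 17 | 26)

(-2, -2, -2)

Forward elimination on [A|b]:
R2 <- R2 - (-2)*R1:  [  0   3  -3   0 ]
R3 <- R3 - (3)*R1:  [  0  -3   2   2 ]
R3 <- R3 - (-1)*R2:  [  0   0  -1   2 ]
Row echelon form:
[ -3  -6   5  |  8 ]
[  0   3  -3  |  0 ]
[  0   0  -1  |  2 ]
Back-substitution:
z = (2) / -1 = -2
y = (0 - (-3)*(-2)) / 3 = -2
x = (8 - (-6)*(-2) - (5)*(-2)) / -3 = -2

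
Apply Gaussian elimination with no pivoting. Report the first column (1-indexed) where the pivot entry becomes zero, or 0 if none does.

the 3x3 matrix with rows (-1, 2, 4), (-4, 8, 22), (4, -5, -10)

Naive forward elimination:
R2 <- R2 - (4)*R1:  [ 0  0  6 ]
R3 <- R3 - (-4)*R1:  [ 0  3  6 ]
Matrix at this point:
[ -1  2  4 ]
[  0  0  6 ]
[  0  3  6 ]
Pivot entry (2,2) is zero but row 3 has 3 in column 2 -> naive elimination stops; a row interchange (e.g. R2 <-> R3) would be required here.

first zero-pivot column = 2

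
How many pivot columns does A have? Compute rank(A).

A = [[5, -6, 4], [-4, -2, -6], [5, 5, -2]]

Row reduction:
R2 <- R2 - (-4/5)*R1:  [     0  -34/5  -14/5 ]
R3 <- R3 - (1)*R1:  [  0  11  -6 ]
R3 <- R3 - (-55/34)*R2:  [       0        0  -179/17 ]
Row echelon form:
[ 5     -6        4 ]
[ 0  -34/5    -14/5 ]
[ 0      0  -179/17 ]
Nonzero rows / pivot columns: 3

rank(A) = 3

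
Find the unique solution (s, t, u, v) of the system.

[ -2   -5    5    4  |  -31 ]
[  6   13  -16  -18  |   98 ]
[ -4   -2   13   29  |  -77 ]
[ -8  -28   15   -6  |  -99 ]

(3, 0, -5, 0)

Forward elimination on [A|b]:
R2 <- R2 - (-3)*R1:  [  0  -2  -1  -6   5 ]
R3 <- R3 - (2)*R1:  [   0    8    3   21  -15 ]
R4 <- R4 - (4)*R1:  [   0   -8   -5  -22   25 ]
R3 <- R3 - (-4)*R2:  [  0   0  -1  -3   5 ]
R4 <- R4 - (4)*R2:  [  0   0  -1   2   5 ]
R4 <- R4 - (1)*R3:  [ 0  0  0  5  0 ]
Row echelon form:
[ -2  -5   5   4  |  -31 ]
[  0  -2  -1  -6  |    5 ]
[  0   0  -1  -3  |    5 ]
[  0   0   0   5  |    0 ]
Back-substitution:
v = (0) / 5 = 0
u = (5 - (-3)*(0)) / -1 = -5
t = (5 - (-1)*(-5) - (-6)*(0)) / -2 = 0
s = (-31 - (-5)*(0) - (5)*(-5) - (4)*(0)) / -2 = 3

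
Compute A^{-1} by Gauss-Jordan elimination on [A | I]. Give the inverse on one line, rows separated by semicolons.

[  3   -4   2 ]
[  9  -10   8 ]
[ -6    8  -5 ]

Gauss-Jordan on [A | I]:
R1 <- (1/3)*R1:  [    1  -4/3   2/3  |   1/3     0     0 ]
R2 <- R2 - (9)*R1:  [  0   2   2  |  -3   1   0 ]
R3 <- R3 - (-6)*R1:  [  0   0  -1  |   2   0   1 ]
R2 <- (1/2)*R2:  [    0     1     1  |  -3/2   1/2     0 ]
R1 <- R1 - (-4/3)*R2:  [    1     0     2  |  -5/3   2/3     0 ]
R3 <- (1/-1)*R3:  [  0   0   1  |  -2   0  -1 ]
R1 <- R1 - (2)*R3:  [   1    0    0  |  7/3  2/3    2 ]
R2 <- R2 - (1)*R3:  [   0    1    0  |  1/2  1/2    1 ]
Right block of [I | A^{-1}] is the inverse:
[ 7/3  2/3   2 ]
[ 1/2  1/2   1 ]
[  -2    0  -1 ]

inverse = [7/3 2/3 2; 1/2 1/2 1; -2 0 -1]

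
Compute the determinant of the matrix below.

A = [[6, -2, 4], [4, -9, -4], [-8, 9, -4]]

det(A) = 192

Forward elimination:
R2 <- R2 - (2/3)*R1:  [     0  -23/3  -20/3 ]
R3 <- R3 - (-4/3)*R1:  [    0  19/3   4/3 ]
R3 <- R3 - (-19/23)*R2:  [      0       0  -96/23 ]
Upper-triangular form:
[ 6     -2       4 ]
[ 0  -23/3   -20/3 ]
[ 0      0  -96/23 ]
det(A) = (-1)^0 * (6) * (-23/3) * (-96/23) = 192  (0 row swaps -> sign +1)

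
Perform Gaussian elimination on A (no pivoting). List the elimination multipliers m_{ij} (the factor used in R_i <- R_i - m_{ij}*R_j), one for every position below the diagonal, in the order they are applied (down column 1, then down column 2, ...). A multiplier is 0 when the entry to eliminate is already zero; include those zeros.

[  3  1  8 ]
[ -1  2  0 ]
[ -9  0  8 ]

multipliers: -1/3, -3, 9/7

Forward elimination:
R2 <- R2 - (-1/3)*R1:  [   0  7/3  8/3 ]
R3 <- R3 - (-3)*R1:  [  0   3  32 ]
R3 <- R3 - (9/7)*R2:  [     0      0  200/7 ]
Multipliers (in order of application): m_{21} = -1/3, m_{31} = -3, m_{32} = 9/7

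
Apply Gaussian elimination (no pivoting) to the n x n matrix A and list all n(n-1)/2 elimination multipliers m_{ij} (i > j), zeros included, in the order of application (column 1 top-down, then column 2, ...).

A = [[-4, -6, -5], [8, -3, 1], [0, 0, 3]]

multipliers: -2, 0, 0

Forward elimination:
R2 <- R2 - (-2)*R1:  [   0  -15   -9 ]
R3: entry in column 1 is already 0 -> m_{31} = 0 (no row operation needed)
R3: entry in column 2 is already 0 -> m_{32} = 0 (no row operation needed)
Multipliers (in order of application): m_{21} = -2, m_{31} = 0, m_{32} = 0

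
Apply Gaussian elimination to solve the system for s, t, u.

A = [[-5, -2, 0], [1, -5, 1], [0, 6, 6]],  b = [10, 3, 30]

(-2, 0, 5)

Forward elimination on [A|b]:
R2 <- R2 - (-1/5)*R1:  [     0  -27/5      1      5 ]
R3 <- R3 - (-10/9)*R2:  [     0      0   64/9  320/9 ]
Row echelon form:
[ -5     -2     0  |     10 ]
[  0  -27/5     1  |      5 ]
[  0      0  64/9  |  320/9 ]
Back-substitution:
u = (320/9) / (64/9) = 5
t = (5 - (1)*(5)) / (-27/5) = 0
s = (10 - (-2)*(0)) / -5 = -2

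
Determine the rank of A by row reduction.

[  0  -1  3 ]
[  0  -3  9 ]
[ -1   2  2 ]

Row reduction:
R1 <-> R3   (pivot in column 1 was zero)
[ -1   2  2 ]
[  0  -3  9 ]
[  0  -1  3 ]
R3 <- R3 - (1/3)*R2:  [ 0  0  0 ]
Row echelon form:
[ -1   2  2 ]
[  0  -3  9 ]
[  0   0  0 ]
Nonzero rows / pivot columns: 2

rank(A) = 2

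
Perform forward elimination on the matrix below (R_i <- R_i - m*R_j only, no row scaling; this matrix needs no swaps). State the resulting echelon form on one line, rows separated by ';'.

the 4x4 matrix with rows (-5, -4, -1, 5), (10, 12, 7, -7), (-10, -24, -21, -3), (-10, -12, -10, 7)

REF = [-5 -4 -1 5; 0 4 5 3; 0 0 1 -1; 0 0 0 -3]

Forward elimination:
R2 <- R2 - (-2)*R1:  [ 0  4  5  3 ]
R3 <- R3 - (2)*R1:  [   0  -16  -19  -13 ]
R4 <- R4 - (2)*R1:  [  0  -4  -8  -3 ]
R3 <- R3 - (-4)*R2:  [  0   0   1  -1 ]
R4 <- R4 - (-1)*R2:  [  0   0  -3   0 ]
R4 <- R4 - (-3)*R3:  [  0   0   0  -3 ]
Row echelon form:
[ -5  -4  -1   5 ]
[  0   4   5   3 ]
[  0   0   1  -1 ]
[  0   0   0  -3 ]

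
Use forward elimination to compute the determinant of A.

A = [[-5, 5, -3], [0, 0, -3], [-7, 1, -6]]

Forward elimination:
R3 <- R3 - (7/5)*R1:  [    0    -6  -9/5 ]
R2 <-> R3   (pivot in column 2 was zero)
[ -5   5    -3 ]
[  0  -6  -9/5 ]
[  0   0    -3 ]
Upper-triangular form:
[ -5   5    -3 ]
[  0  -6  -9/5 ]
[  0   0    -3 ]
det(A) = (-1)^1 * (-5) * (-6) * (-3) = 90  (1 row swap -> sign -1)

det(A) = 90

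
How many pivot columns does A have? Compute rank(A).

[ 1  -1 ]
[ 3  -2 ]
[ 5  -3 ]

Row reduction:
R2 <- R2 - (3)*R1:  [ 0  1 ]
R3 <- R3 - (5)*R1:  [ 0  2 ]
R3 <- R3 - (2)*R2:  [ 0  0 ]
Row echelon form:
[ 1  -1 ]
[ 0   1 ]
[ 0   0 ]
Nonzero rows / pivot columns: 2

rank(A) = 2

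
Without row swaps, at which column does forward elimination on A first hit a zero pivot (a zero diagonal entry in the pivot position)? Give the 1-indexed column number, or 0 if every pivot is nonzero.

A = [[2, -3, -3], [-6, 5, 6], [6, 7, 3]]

Naive forward elimination:
R2 <- R2 - (-3)*R1:  [  0  -4  -3 ]
R3 <- R3 - (3)*R1:  [  0  16  12 ]
R3 <- R3 - (-4)*R2:  [ 0  0  0 ]
Matrix at this point:
[ 2  -3  -3 ]
[ 0  -4  -3 ]
[ 0   0   0 ]
Pivot entry (3,3) in the last row is zero and there are no rows below to swap with -> zero pivot in column 3 (A is singular).

first zero-pivot column = 3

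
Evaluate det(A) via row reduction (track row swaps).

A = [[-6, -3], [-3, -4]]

Forward elimination:
R2 <- R2 - (1/2)*R1:  [    0  -5/2 ]
Upper-triangular form:
[ -6    -3 ]
[  0  -5/2 ]
det(A) = (-1)^0 * (-6) * (-5/2) = 15  (0 row swaps -> sign +1)

det(A) = 15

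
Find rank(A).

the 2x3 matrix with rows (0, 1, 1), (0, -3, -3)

rank(A) = 1

Row reduction:
R2 <- R2 - (-3)*R1:  [ 0  0  0 ]
Row echelon form:
[ 0  1  1 ]
[ 0  0  0 ]
Nonzero rows / pivot columns: 1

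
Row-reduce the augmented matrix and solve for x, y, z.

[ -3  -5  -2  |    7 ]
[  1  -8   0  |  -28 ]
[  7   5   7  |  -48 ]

(-4, 3, -5)

Forward elimination on [A|b]:
R2 <- R2 - (-1/3)*R1:  [     0  -29/3   -2/3  -77/3 ]
R3 <- R3 - (-7/3)*R1:  [     0  -20/3    7/3  -95/3 ]
R3 <- R3 - (20/29)*R2:  [       0        0    81/29  -405/29 ]
Row echelon form:
[ -3     -5     -2  |        7 ]
[  0  -29/3   -2/3  |    -77/3 ]
[  0      0  81/29  |  -405/29 ]
Back-substitution:
z = (-405/29) / (81/29) = -5
y = (-77/3 - (-2/3)*(-5)) / (-29/3) = 3
x = (7 - (-5)*(3) - (-2)*(-5)) / -3 = -4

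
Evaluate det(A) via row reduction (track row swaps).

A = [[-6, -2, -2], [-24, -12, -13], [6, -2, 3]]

Forward elimination:
R2 <- R2 - (4)*R1:  [  0  -4  -5 ]
R3 <- R3 - (-1)*R1:  [  0  -4   1 ]
R3 <- R3 - (1)*R2:  [ 0  0  6 ]
Upper-triangular form:
[ -6  -2  -2 ]
[  0  -4  -5 ]
[  0   0   6 ]
det(A) = (-1)^0 * (-6) * (-4) * (6) = 144  (0 row swaps -> sign +1)

det(A) = 144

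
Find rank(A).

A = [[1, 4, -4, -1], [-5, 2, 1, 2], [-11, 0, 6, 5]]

rank(A) = 2

Row reduction:
R2 <- R2 - (-5)*R1:  [   0   22  -19   -3 ]
R3 <- R3 - (-11)*R1:  [   0   44  -38   -6 ]
R3 <- R3 - (2)*R2:  [ 0  0  0  0 ]
Row echelon form:
[ 1   4   -4  -1 ]
[ 0  22  -19  -3 ]
[ 0   0    0   0 ]
Nonzero rows / pivot columns: 2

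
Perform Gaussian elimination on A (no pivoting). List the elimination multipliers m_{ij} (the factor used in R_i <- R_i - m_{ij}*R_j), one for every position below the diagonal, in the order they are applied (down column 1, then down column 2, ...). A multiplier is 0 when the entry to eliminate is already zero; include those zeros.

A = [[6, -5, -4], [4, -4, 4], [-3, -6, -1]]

multipliers: 2/3, -1/2, 51/4

Forward elimination:
R2 <- R2 - (2/3)*R1:  [    0  -2/3  20/3 ]
R3 <- R3 - (-1/2)*R1:  [     0  -17/2     -3 ]
R3 <- R3 - (51/4)*R2:  [   0    0  -88 ]
Multipliers (in order of application): m_{21} = 2/3, m_{31} = -1/2, m_{32} = 51/4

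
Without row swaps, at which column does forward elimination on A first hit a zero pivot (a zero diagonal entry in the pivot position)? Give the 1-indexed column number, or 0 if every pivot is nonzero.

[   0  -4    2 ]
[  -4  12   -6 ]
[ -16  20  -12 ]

first zero-pivot column = 1

Naive forward elimination:
Pivot entry (1,1) is zero but row 2 has -4 in column 1 -> naive elimination stops; a row interchange (e.g. R1 <-> R2) would be required here.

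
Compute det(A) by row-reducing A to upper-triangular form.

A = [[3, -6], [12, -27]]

det(A) = -9

Forward elimination:
R2 <- R2 - (4)*R1:  [  0  -3 ]
Upper-triangular form:
[ 3  -6 ]
[ 0  -3 ]
det(A) = (-1)^0 * (3) * (-3) = -9  (0 row swaps -> sign +1)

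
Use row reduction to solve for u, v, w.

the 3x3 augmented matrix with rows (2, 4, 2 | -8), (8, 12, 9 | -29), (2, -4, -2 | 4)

(-1, -1, -1)

Forward elimination on [A|b]:
R2 <- R2 - (4)*R1:  [  0  -4   1   3 ]
R3 <- R3 - (1)*R1:  [  0  -8  -4  12 ]
R3 <- R3 - (2)*R2:  [  0   0  -6   6 ]
Row echelon form:
[ 2   4   2  |  -8 ]
[ 0  -4   1  |   3 ]
[ 0   0  -6  |   6 ]
Back-substitution:
w = (6) / -6 = -1
v = (3 - (1)*(-1)) / -4 = -1
u = (-8 - (4)*(-1) - (2)*(-1)) / 2 = -1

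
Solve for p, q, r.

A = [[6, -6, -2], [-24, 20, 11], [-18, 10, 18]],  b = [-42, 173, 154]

Forward elimination on [A|b]:
R2 <- R2 - (-4)*R1:  [  0  -4   3   5 ]
R3 <- R3 - (-3)*R1:  [  0  -8  12  28 ]
R3 <- R3 - (2)*R2:  [  0   0   6  18 ]
Row echelon form:
[ 6  -6  -2  |  -42 ]
[ 0  -4   3  |    5 ]
[ 0   0   6  |   18 ]
Back-substitution:
r = (18) / 6 = 3
q = (5 - (3)*(3)) / -4 = 1
p = (-42 - (-6)*(1) - (-2)*(3)) / 6 = -5

(-5, 1, 3)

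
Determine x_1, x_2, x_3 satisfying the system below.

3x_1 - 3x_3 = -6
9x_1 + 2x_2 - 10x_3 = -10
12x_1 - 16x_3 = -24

(-2, 4, 0)

Forward elimination on [A|b]:
R2 <- R2 - (3)*R1:  [  0   2  -1   8 ]
R3 <- R3 - (4)*R1:  [  0   0  -4   0 ]
Row echelon form:
[ 3  0  -3  |  -6 ]
[ 0  2  -1  |   8 ]
[ 0  0  -4  |   0 ]
Back-substitution:
x_3 = (0) / -4 = 0
x_2 = (8 - (-1)*(0)) / 2 = 4
x_1 = (-6 - (-3)*(0)) / 3 = -2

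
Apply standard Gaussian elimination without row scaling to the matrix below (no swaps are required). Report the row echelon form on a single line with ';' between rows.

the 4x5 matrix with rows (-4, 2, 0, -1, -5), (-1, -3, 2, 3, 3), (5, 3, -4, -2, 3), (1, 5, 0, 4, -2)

REF = [-4 2 0 -1 -5; 0 -7/2 2 13/4 17/4; 0 0 -6/7 13/7 24/7; 0 0 0 47/3 16]

Forward elimination:
R2 <- R2 - (1/4)*R1:  [    0  -7/2     2  13/4  17/4 ]
R3 <- R3 - (-5/4)*R1:  [     0   11/2     -4  -13/4  -13/4 ]
R4 <- R4 - (-1/4)*R1:  [     0   11/2      0   15/4  -13/4 ]
R3 <- R3 - (-11/7)*R2:  [    0     0  -6/7  13/7  24/7 ]
R4 <- R4 - (-11/7)*R2:  [    0     0  22/7  62/7  24/7 ]
R4 <- R4 - (-11/3)*R3:  [    0     0     0  47/3    16 ]
Row echelon form:
[ -4     2     0    -1    -5 ]
[  0  -7/2     2  13/4  17/4 ]
[  0     0  -6/7  13/7  24/7 ]
[  0     0     0  47/3    16 ]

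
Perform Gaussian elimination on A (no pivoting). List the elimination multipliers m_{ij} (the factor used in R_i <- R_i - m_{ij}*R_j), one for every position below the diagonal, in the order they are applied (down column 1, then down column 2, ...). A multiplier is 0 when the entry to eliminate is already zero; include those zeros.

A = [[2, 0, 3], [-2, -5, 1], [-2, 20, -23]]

multipliers: -1, -1, -4

Forward elimination:
R2 <- R2 - (-1)*R1:  [  0  -5   4 ]
R3 <- R3 - (-1)*R1:  [   0   20  -20 ]
R3 <- R3 - (-4)*R2:  [  0   0  -4 ]
Multipliers (in order of application): m_{21} = -1, m_{31} = -1, m_{32} = -4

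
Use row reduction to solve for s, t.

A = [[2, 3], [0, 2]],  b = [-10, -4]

(-2, -2)

Forward elimination on [A|b]:
Row echelon form:
[ 2  3  |  -10 ]
[ 0  2  |   -4 ]
Back-substitution:
t = (-4) / 2 = -2
s = (-10 - (3)*(-2)) / 2 = -2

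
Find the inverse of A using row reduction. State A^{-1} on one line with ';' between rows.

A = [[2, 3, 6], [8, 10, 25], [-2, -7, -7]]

Gauss-Jordan on [A | I]:
R1 <- (1/2)*R1:  [   1  3/2    3  |  1/2    0    0 ]
R2 <- R2 - (8)*R1:  [  0  -2   1  |  -4   1   0 ]
R3 <- R3 - (-2)*R1:  [  0  -4  -1  |   1   0   1 ]
R2 <- (1/-2)*R2:  [    0     1  -1/2  |     2  -1/2     0 ]
R1 <- R1 - (3/2)*R2:  [    1     0  15/4  |  -5/2   3/4     0 ]
R3 <- R3 - (-4)*R2:  [  0   0  -3  |   9  -2   1 ]
R3 <- (1/-3)*R3:  [    0     0     1  |    -3   2/3  -1/3 ]
R1 <- R1 - (15/4)*R3:  [    1     0     0  |  35/4  -7/4   5/4 ]
R2 <- R2 - (-1/2)*R3:  [    0     1     0  |   1/2  -1/6  -1/6 ]
Right block of [I | A^{-1}] is the inverse:
[ 35/4  -7/4   5/4 ]
[  1/2  -1/6  -1/6 ]
[   -3   2/3  -1/3 ]

inverse = [35/4 -7/4 5/4; 1/2 -1/6 -1/6; -3 2/3 -1/3]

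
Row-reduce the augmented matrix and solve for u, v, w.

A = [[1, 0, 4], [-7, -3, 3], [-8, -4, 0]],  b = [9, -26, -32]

(5, -2, 1)

Forward elimination on [A|b]:
R2 <- R2 - (-7)*R1:  [  0  -3  31  37 ]
R3 <- R3 - (-8)*R1:  [  0  -4  32  40 ]
R3 <- R3 - (4/3)*R2:  [     0      0  -28/3  -28/3 ]
Row echelon form:
[ 1   0      4  |      9 ]
[ 0  -3     31  |     37 ]
[ 0   0  -28/3  |  -28/3 ]
Back-substitution:
w = (-28/3) / (-28/3) = 1
v = (37 - (31)*(1)) / -3 = -2
u = (9 - (4)*(1)) / 1 = 5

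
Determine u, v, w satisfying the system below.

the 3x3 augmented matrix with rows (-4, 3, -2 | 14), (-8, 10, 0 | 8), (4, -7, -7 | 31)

(-1, 0, -5)

Forward elimination on [A|b]:
R2 <- R2 - (2)*R1:  [   0    4    4  -20 ]
R3 <- R3 - (-1)*R1:  [  0  -4  -9  45 ]
R3 <- R3 - (-1)*R2:  [  0   0  -5  25 ]
Row echelon form:
[ -4  3  -2  |   14 ]
[  0  4   4  |  -20 ]
[  0  0  -5  |   25 ]
Back-substitution:
w = (25) / -5 = -5
v = (-20 - (4)*(-5)) / 4 = 0
u = (14 - (3)*(0) - (-2)*(-5)) / -4 = -1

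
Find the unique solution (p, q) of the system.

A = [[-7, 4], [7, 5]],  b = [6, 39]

Forward elimination on [A|b]:
R2 <- R2 - (-1)*R1:  [  0   9  45 ]
Row echelon form:
[ -7  4  |   6 ]
[  0  9  |  45 ]
Back-substitution:
q = (45) / 9 = 5
p = (6 - (4)*(5)) / -7 = 2

(2, 5)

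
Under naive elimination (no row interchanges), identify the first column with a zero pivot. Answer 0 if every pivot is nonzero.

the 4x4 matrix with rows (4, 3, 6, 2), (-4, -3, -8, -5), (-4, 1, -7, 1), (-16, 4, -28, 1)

Naive forward elimination:
R2 <- R2 - (-1)*R1:  [  0   0  -2  -3 ]
R3 <- R3 - (-1)*R1:  [  0   4  -1   3 ]
R4 <- R4 - (-4)*R1:  [  0  16  -4   9 ]
Matrix at this point:
[ 4   3   6   2 ]
[ 0   0  -2  -3 ]
[ 0   4  -1   3 ]
[ 0  16  -4   9 ]
Pivot entry (2,2) is zero but row 3 has 4 in column 2 -> naive elimination stops; a row interchange (e.g. R2 <-> R3) would be required here.

first zero-pivot column = 2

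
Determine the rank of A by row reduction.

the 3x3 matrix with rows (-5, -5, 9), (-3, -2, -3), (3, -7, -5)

Row reduction:
R2 <- R2 - (3/5)*R1:  [     0      1  -42/5 ]
R3 <- R3 - (-3/5)*R1:  [   0  -10  2/5 ]
R3 <- R3 - (-10)*R2:  [      0       0  -418/5 ]
Row echelon form:
[ -5  -5       9 ]
[  0   1   -42/5 ]
[  0   0  -418/5 ]
Nonzero rows / pivot columns: 3

rank(A) = 3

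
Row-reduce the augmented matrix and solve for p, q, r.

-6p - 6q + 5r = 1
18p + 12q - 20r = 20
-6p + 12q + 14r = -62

(2, -3, -1)

Forward elimination on [A|b]:
R2 <- R2 - (-3)*R1:  [  0  -6  -5  23 ]
R3 <- R3 - (1)*R1:  [   0   18    9  -63 ]
R3 <- R3 - (-3)*R2:  [  0   0  -6   6 ]
Row echelon form:
[ -6  -6   5  |   1 ]
[  0  -6  -5  |  23 ]
[  0   0  -6  |   6 ]
Back-substitution:
r = (6) / -6 = -1
q = (23 - (-5)*(-1)) / -6 = -3
p = (1 - (-6)*(-3) - (5)*(-1)) / -6 = 2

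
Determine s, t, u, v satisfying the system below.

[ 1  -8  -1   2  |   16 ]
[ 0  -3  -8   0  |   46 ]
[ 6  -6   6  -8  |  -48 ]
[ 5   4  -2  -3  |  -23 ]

Forward elimination on [A|b]:
R3 <- R3 - (6)*R1:  [    0    42    12   -20  -144 ]
R4 <- R4 - (5)*R1:  [    0    44     3   -13  -103 ]
R3 <- R3 - (-14)*R2:  [    0     0  -100   -20   500 ]
R4 <- R4 - (-44/3)*R2:  [      0       0  -343/3     -13  1715/3 ]
R4 <- R4 - (343/300)*R3:  [      0       0       0  148/15       0 ]
Row echelon form:
[ 1  -8    -1       2  |   16 ]
[ 0  -3    -8       0  |   46 ]
[ 0   0  -100     -20  |  500 ]
[ 0   0     0  148/15  |    0 ]
Back-substitution:
v = (0) / (148/15) = 0
u = (500 - (-20)*(0)) / -100 = -5
t = (46 - (-8)*(-5)) / -3 = -2
s = (16 - (-8)*(-2) - (-1)*(-5) - (2)*(0)) / 1 = -5

(-5, -2, -5, 0)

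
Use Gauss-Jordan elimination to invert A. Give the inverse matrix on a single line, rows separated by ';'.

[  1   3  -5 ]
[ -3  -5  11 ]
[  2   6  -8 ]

Gauss-Jordan on [A | I]:
R2 <- R2 - (-3)*R1:  [  0   4  -4  |   3   1   0 ]
R3 <- R3 - (2)*R1:  [  0   0   2  |  -2   0   1 ]
R2 <- (1/4)*R2:  [   0    1   -1  |  3/4  1/4    0 ]
R1 <- R1 - (3)*R2:  [    1     0    -2  |  -5/4  -3/4     0 ]
R3 <- (1/2)*R3:  [   0    0    1  |   -1    0  1/2 ]
R1 <- R1 - (-2)*R3:  [     1      0      0  |  -13/4   -3/4      1 ]
R2 <- R2 - (-1)*R3:  [    0     1     0  |  -1/4   1/4   1/2 ]
Right block of [I | A^{-1}] is the inverse:
[ -13/4  -3/4    1 ]
[  -1/4   1/4  1/2 ]
[    -1     0  1/2 ]

inverse = [-13/4 -3/4 1; -1/4 1/4 1/2; -1 0 1/2]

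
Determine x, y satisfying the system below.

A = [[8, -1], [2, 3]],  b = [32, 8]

(4, 0)

Forward elimination on [A|b]:
R2 <- R2 - (1/4)*R1:  [    0  13/4     0 ]
Row echelon form:
[ 8    -1  |  32 ]
[ 0  13/4  |   0 ]
Back-substitution:
y = (0) / (13/4) = 0
x = (32 - (-1)*(0)) / 8 = 4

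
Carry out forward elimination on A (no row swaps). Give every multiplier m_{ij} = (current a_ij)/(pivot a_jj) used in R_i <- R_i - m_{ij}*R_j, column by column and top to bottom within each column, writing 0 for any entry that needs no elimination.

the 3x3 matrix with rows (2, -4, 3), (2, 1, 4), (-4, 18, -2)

multipliers: 1, -2, 2

Forward elimination:
R2 <- R2 - (1)*R1:  [ 0  5  1 ]
R3 <- R3 - (-2)*R1:  [  0  10   4 ]
R3 <- R3 - (2)*R2:  [ 0  0  2 ]
Multipliers (in order of application): m_{21} = 1, m_{31} = -2, m_{32} = 2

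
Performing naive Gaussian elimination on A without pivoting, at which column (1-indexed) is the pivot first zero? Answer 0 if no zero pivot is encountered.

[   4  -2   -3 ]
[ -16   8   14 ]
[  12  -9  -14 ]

first zero-pivot column = 2

Naive forward elimination:
R2 <- R2 - (-4)*R1:  [ 0  0  2 ]
R3 <- R3 - (3)*R1:  [  0  -3  -5 ]
Matrix at this point:
[ 4  -2  -3 ]
[ 0   0   2 ]
[ 0  -3  -5 ]
Pivot entry (2,2) is zero but row 3 has -3 in column 2 -> naive elimination stops; a row interchange (e.g. R2 <-> R3) would be required here.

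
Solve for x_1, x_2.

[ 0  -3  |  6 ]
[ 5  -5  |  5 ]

(-1, -2)

Forward elimination on [A|b]:
R1 <-> R2   (pivot in column 1 was zero)
[ 5  -5  5 ]
[ 0  -3  6 ]
Row echelon form:
[ 5  -5  |  5 ]
[ 0  -3  |  6 ]
Back-substitution:
x_2 = (6) / -3 = -2
x_1 = (5 - (-5)*(-2)) / 5 = -1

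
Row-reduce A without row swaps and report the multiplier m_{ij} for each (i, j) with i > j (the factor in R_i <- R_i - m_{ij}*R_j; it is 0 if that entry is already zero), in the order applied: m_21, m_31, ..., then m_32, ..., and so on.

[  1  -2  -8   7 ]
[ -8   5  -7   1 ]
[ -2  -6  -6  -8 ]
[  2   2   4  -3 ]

multipliers: -8, -2, 2, 10/11, -6/11, -103/234

Forward elimination:
R2 <- R2 - (-8)*R1:  [   0  -11  -71   57 ]
R3 <- R3 - (-2)*R1:  [   0  -10  -22    6 ]
R4 <- R4 - (2)*R1:  [   0    6   20  -17 ]
R3 <- R3 - (10/11)*R2:  [       0        0   468/11  -504/11 ]
R4 <- R4 - (-6/11)*R2:  [       0        0  -206/11   155/11 ]
R4 <- R4 - (-103/234)*R3:  [      0       0       0  -79/13 ]
Multipliers (in order of application): m_{21} = -8, m_{31} = -2, m_{41} = 2, m_{32} = 10/11, m_{42} = -6/11, m_{43} = -103/234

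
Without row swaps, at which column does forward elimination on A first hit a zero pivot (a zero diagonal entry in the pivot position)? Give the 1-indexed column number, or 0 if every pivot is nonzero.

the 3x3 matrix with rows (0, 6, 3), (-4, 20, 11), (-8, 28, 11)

first zero-pivot column = 1

Naive forward elimination:
Pivot entry (1,1) is zero but row 2 has -4 in column 1 -> naive elimination stops; a row interchange (e.g. R1 <-> R2) would be required here.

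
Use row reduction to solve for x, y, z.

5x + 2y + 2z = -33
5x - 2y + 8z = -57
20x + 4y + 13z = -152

(-5, 0, -4)

Forward elimination on [A|b]:
R2 <- R2 - (1)*R1:  [   0   -4    6  -24 ]
R3 <- R3 - (4)*R1:  [   0   -4    5  -20 ]
R3 <- R3 - (1)*R2:  [  0   0  -1   4 ]
Row echelon form:
[ 5   2   2  |  -33 ]
[ 0  -4   6  |  -24 ]
[ 0   0  -1  |    4 ]
Back-substitution:
z = (4) / -1 = -4
y = (-24 - (6)*(-4)) / -4 = 0
x = (-33 - (2)*(0) - (2)*(-4)) / 5 = -5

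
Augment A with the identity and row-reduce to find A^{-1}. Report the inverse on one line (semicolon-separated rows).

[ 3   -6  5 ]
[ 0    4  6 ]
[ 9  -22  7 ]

inverse = [-20/3 17/6 7/3; -9/4 1 3/4; 3/2 -1/2 -1/2]

Gauss-Jordan on [A | I]:
R1 <- (1/3)*R1:  [   1   -2  5/3  |  1/3    0    0 ]
R3 <- R3 - (9)*R1:  [  0  -4  -8  |  -3   0   1 ]
R2 <- (1/4)*R2:  [   0    1  3/2  |    0  1/4    0 ]
R1 <- R1 - (-2)*R2:  [    1     0  14/3  |   1/3   1/2     0 ]
R3 <- R3 - (-4)*R2:  [  0   0  -2  |  -3   1   1 ]
R3 <- (1/-2)*R3:  [    0     0     1  |   3/2  -1/2  -1/2 ]
R1 <- R1 - (14/3)*R3:  [     1      0      0  |  -20/3   17/6    7/3 ]
R2 <- R2 - (3/2)*R3:  [    0     1     0  |  -9/4     1   3/4 ]
Right block of [I | A^{-1}] is the inverse:
[ -20/3  17/6   7/3 ]
[  -9/4     1   3/4 ]
[   3/2  -1/2  -1/2 ]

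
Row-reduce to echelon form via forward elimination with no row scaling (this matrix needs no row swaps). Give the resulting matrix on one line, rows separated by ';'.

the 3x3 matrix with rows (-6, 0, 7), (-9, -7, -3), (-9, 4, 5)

REF = [-6 0 7; 0 -7 -27/2; 0 0 -185/14]

Forward elimination:
R2 <- R2 - (3/2)*R1:  [     0     -7  -27/2 ]
R3 <- R3 - (3/2)*R1:  [     0      4  -11/2 ]
R3 <- R3 - (-4/7)*R2:  [       0        0  -185/14 ]
Row echelon form:
[ -6   0        7 ]
[  0  -7    -27/2 ]
[  0   0  -185/14 ]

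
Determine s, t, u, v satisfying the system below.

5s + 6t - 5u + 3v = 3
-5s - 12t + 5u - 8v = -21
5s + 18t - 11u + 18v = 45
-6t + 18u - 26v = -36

(-4, 3, -1, 0)

Forward elimination on [A|b]:
R2 <- R2 - (-1)*R1:  [   0   -6    0   -5  -18 ]
R3 <- R3 - (1)*R1:  [  0  12  -6  15  42 ]
R3 <- R3 - (-2)*R2:  [  0   0  -6   5   6 ]
R4 <- R4 - (1)*R2:  [   0    0   18  -21  -18 ]
R4 <- R4 - (-3)*R3:  [  0   0   0  -6   0 ]
Row echelon form:
[ 5   6  -5   3  |    3 ]
[ 0  -6   0  -5  |  -18 ]
[ 0   0  -6   5  |    6 ]
[ 0   0   0  -6  |    0 ]
Back-substitution:
v = (0) / -6 = 0
u = (6 - (5)*(0)) / -6 = -1
t = (-18 - (-5)*(0)) / -6 = 3
s = (3 - (6)*(3) - (-5)*(-1) - (3)*(0)) / 5 = -4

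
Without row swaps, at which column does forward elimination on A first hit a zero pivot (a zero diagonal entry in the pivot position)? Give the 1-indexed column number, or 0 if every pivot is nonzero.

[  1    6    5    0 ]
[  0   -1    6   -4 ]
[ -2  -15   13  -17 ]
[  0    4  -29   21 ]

Naive forward elimination:
R3 <- R3 - (-2)*R1:  [   0   -3   23  -17 ]
R3 <- R3 - (3)*R2:  [  0   0   5  -5 ]
R4 <- R4 - (-4)*R2:  [  0   0  -5   5 ]
R4 <- R4 - (-1)*R3:  [ 0  0  0  0 ]
Matrix at this point:
[ 1   6  5   0 ]
[ 0  -1  6  -4 ]
[ 0   0  5  -5 ]
[ 0   0  0   0 ]
Pivot entry (4,4) in the last row is zero and there are no rows below to swap with -> zero pivot in column 4 (A is singular).

first zero-pivot column = 4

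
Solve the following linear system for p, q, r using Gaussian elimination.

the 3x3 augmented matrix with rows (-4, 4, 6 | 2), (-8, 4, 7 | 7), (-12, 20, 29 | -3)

Forward elimination on [A|b]:
R2 <- R2 - (2)*R1:  [  0  -4  -5   3 ]
R3 <- R3 - (3)*R1:  [  0   8  11  -9 ]
R3 <- R3 - (-2)*R2:  [  0   0   1  -3 ]
Row echelon form:
[ -4   4   6  |   2 ]
[  0  -4  -5  |   3 ]
[  0   0   1  |  -3 ]
Back-substitution:
r = (-3) / 1 = -3
q = (3 - (-5)*(-3)) / -4 = 3
p = (2 - (4)*(3) - (6)*(-3)) / -4 = -2

(-2, 3, -3)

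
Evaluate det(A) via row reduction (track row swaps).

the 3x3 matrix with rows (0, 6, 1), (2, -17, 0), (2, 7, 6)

det(A) = -24

Forward elimination:
R1 <-> R2   (pivot in column 1 was zero)
[ 2  -17  0 ]
[ 0    6  1 ]
[ 2    7  6 ]
R3 <- R3 - (1)*R1:  [  0  24   6 ]
R3 <- R3 - (4)*R2:  [ 0  0  2 ]
Upper-triangular form:
[ 2  -17  0 ]
[ 0    6  1 ]
[ 0    0  2 ]
det(A) = (-1)^1 * (2) * (6) * (2) = -24  (1 row swap -> sign -1)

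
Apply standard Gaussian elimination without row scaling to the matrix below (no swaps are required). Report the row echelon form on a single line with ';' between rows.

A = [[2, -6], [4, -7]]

REF = [2 -6; 0 5]

Forward elimination:
R2 <- R2 - (2)*R1:  [ 0  5 ]
Row echelon form:
[ 2  -6 ]
[ 0   5 ]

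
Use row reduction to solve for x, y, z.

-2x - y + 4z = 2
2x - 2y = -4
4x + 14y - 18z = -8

(-4, -2, -2)

Forward elimination on [A|b]:
R2 <- R2 - (-1)*R1:  [  0  -3   4  -2 ]
R3 <- R3 - (-2)*R1:  [   0   12  -10   -4 ]
R3 <- R3 - (-4)*R2:  [   0    0    6  -12 ]
Row echelon form:
[ -2  -1  4  |    2 ]
[  0  -3  4  |   -2 ]
[  0   0  6  |  -12 ]
Back-substitution:
z = (-12) / 6 = -2
y = (-2 - (4)*(-2)) / -3 = -2
x = (2 - (-1)*(-2) - (4)*(-2)) / -2 = -4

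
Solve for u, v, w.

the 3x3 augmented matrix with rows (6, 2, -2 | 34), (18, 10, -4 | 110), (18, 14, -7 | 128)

(4, 3, -2)

Forward elimination on [A|b]:
R2 <- R2 - (3)*R1:  [ 0  4  2  8 ]
R3 <- R3 - (3)*R1:  [  0   8  -1  26 ]
R3 <- R3 - (2)*R2:  [  0   0  -5  10 ]
Row echelon form:
[ 6  2  -2  |  34 ]
[ 0  4   2  |   8 ]
[ 0  0  -5  |  10 ]
Back-substitution:
w = (10) / -5 = -2
v = (8 - (2)*(-2)) / 4 = 3
u = (34 - (2)*(3) - (-2)*(-2)) / 6 = 4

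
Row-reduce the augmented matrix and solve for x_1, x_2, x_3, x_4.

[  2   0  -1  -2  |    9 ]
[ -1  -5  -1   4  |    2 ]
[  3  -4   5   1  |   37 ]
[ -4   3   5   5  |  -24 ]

Forward elimination on [A|b]:
R2 <- R2 - (-1/2)*R1:  [    0    -5  -3/2     3  13/2 ]
R3 <- R3 - (3/2)*R1:  [    0    -4  13/2     4  47/2 ]
R4 <- R4 - (-2)*R1:  [  0   3   3   1  -6 ]
R3 <- R3 - (4/5)*R2:  [      0       0   77/10     8/5  183/10 ]
R4 <- R4 - (-3/5)*R2:  [      0       0   21/10    14/5  -21/10 ]
R4 <- R4 - (3/11)*R3:  [      0       0       0   26/11  -78/11 ]
Row echelon form:
[ 2   0     -1     -2  |       9 ]
[ 0  -5   -3/2      3  |    13/2 ]
[ 0   0  77/10    8/5  |  183/10 ]
[ 0   0      0  26/11  |  -78/11 ]
Back-substitution:
x_4 = (-78/11) / (26/11) = -3
x_3 = (183/10 - (8/5)*(-3)) / (77/10) = 3
x_2 = (13/2 - (-3/2)*(3) - (3)*(-3)) / -5 = -4
x_1 = (9 - (-1)*(3) - (-2)*(-3)) / 2 = 3

(3, -4, 3, -3)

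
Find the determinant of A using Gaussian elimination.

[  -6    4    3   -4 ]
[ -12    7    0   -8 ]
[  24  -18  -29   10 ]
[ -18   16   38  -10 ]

det(A) = 120

Forward elimination:
R2 <- R2 - (2)*R1:  [  0  -1  -6   0 ]
R3 <- R3 - (-4)*R1:  [   0   -2  -17   -6 ]
R4 <- R4 - (3)*R1:  [  0   4  29   2 ]
R3 <- R3 - (2)*R2:  [  0   0  -5  -6 ]
R4 <- R4 - (-4)*R2:  [ 0  0  5  2 ]
R4 <- R4 - (-1)*R3:  [  0   0   0  -4 ]
Upper-triangular form:
[ -6   4   3  -4 ]
[  0  -1  -6   0 ]
[  0   0  -5  -6 ]
[  0   0   0  -4 ]
det(A) = (-1)^0 * (-6) * (-1) * (-5) * (-4) = 120  (0 row swaps -> sign +1)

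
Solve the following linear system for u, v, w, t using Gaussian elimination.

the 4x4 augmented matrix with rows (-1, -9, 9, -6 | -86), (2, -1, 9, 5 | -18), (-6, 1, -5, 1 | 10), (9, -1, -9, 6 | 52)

(2, 5, -3, 2)

Forward elimination on [A|b]:
R2 <- R2 - (-2)*R1:  [    0   -19    27    -7  -190 ]
R3 <- R3 - (6)*R1:  [   0   55  -59   37  526 ]
R4 <- R4 - (-9)*R1:  [    0   -82    72   -48  -722 ]
R3 <- R3 - (-55/19)*R2:  [      0       0  364/19  318/19     -24 ]
R4 <- R4 - (82/19)*R2:  [       0        0  -846/19  -338/19       98 ]
R4 <- R4 - (-423/182)*R3:  [       0        0        0  1921/91  3842/91 ]
Row echelon form:
[ -1   -9       9       -6  |      -86 ]
[  0  -19      27       -7  |     -190 ]
[  0    0  364/19   318/19  |      -24 ]
[  0    0       0  1921/91  |  3842/91 ]
Back-substitution:
t = (3842/91) / (1921/91) = 2
w = (-24 - (318/19)*(2)) / (364/19) = -3
v = (-190 - (27)*(-3) - (-7)*(2)) / -19 = 5
u = (-86 - (-9)*(5) - (9)*(-3) - (-6)*(2)) / -1 = 2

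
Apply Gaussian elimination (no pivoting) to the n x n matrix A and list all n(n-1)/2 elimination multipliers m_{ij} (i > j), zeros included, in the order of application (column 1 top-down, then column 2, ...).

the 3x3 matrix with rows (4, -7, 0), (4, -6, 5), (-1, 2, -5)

multipliers: 1, -1/4, 1/4

Forward elimination:
R2 <- R2 - (1)*R1:  [ 0  1  5 ]
R3 <- R3 - (-1/4)*R1:  [   0  1/4   -5 ]
R3 <- R3 - (1/4)*R2:  [     0      0  -25/4 ]
Multipliers (in order of application): m_{21} = 1, m_{31} = -1/4, m_{32} = 1/4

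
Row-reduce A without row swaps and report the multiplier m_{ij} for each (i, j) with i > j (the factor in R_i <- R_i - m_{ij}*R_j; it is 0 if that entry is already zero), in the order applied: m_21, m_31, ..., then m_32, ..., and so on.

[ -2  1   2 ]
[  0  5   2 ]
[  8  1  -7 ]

multipliers: 0, -4, 1

Forward elimination:
R2: entry in column 1 is already 0 -> m_{21} = 0 (no row operation needed)
R3 <- R3 - (-4)*R1:  [ 0  5  1 ]
R3 <- R3 - (1)*R2:  [  0   0  -1 ]
Multipliers (in order of application): m_{21} = 0, m_{31} = -4, m_{32} = 1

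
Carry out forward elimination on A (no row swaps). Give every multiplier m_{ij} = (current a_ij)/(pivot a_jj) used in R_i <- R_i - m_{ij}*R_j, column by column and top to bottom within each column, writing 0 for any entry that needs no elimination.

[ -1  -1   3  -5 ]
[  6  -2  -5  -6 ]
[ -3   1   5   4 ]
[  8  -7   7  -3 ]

multipliers: -6, 3, -8, -1/2, 15/8, 53/20

Forward elimination:
R2 <- R2 - (-6)*R1:  [   0   -8   13  -36 ]
R3 <- R3 - (3)*R1:  [  0   4  -4  19 ]
R4 <- R4 - (-8)*R1:  [   0  -15   31  -43 ]
R3 <- R3 - (-1/2)*R2:  [   0    0  5/2    1 ]
R4 <- R4 - (15/8)*R2:  [    0     0  53/8  49/2 ]
R4 <- R4 - (53/20)*R3:  [      0       0       0  437/20 ]
Multipliers (in order of application): m_{21} = -6, m_{31} = 3, m_{41} = -8, m_{32} = -1/2, m_{42} = 15/8, m_{43} = 53/20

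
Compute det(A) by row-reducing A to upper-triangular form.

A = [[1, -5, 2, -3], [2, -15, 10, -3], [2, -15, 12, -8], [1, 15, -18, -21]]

det(A) = -40

Forward elimination:
R2 <- R2 - (2)*R1:  [  0  -5   6   3 ]
R3 <- R3 - (2)*R1:  [  0  -5   8  -2 ]
R4 <- R4 - (1)*R1:  [   0   20  -20  -18 ]
R3 <- R3 - (1)*R2:  [  0   0   2  -5 ]
R4 <- R4 - (-4)*R2:  [  0   0   4  -6 ]
R4 <- R4 - (2)*R3:  [ 0  0  0  4 ]
Upper-triangular form:
[ 1  -5  2  -3 ]
[ 0  -5  6   3 ]
[ 0   0  2  -5 ]
[ 0   0  0   4 ]
det(A) = (-1)^0 * (1) * (-5) * (2) * (4) = -40  (0 row swaps -> sign +1)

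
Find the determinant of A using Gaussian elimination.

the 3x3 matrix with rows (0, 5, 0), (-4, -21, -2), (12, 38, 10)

det(A) = 80

Forward elimination:
R1 <-> R2   (pivot in column 1 was zero)
[ -4  -21  -2 ]
[  0    5   0 ]
[ 12   38  10 ]
R3 <- R3 - (-3)*R1:  [   0  -25    4 ]
R3 <- R3 - (-5)*R2:  [ 0  0  4 ]
Upper-triangular form:
[ -4  -21  -2 ]
[  0    5   0 ]
[  0    0   4 ]
det(A) = (-1)^1 * (-4) * (5) * (4) = 80  (1 row swap -> sign -1)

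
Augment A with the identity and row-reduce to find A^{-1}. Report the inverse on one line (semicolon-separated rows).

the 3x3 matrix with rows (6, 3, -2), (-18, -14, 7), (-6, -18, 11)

Gauss-Jordan on [A | I]:
R1 <- (1/6)*R1:  [    1   1/2  -1/3  |   1/6     0     0 ]
R2 <- R2 - (-18)*R1:  [  0  -5   1  |   3   1   0 ]
R3 <- R3 - (-6)*R1:  [   0  -15    9  |    1    0    1 ]
R2 <- (1/-5)*R2:  [    0     1  -1/5  |  -3/5  -1/5     0 ]
R1 <- R1 - (1/2)*R2:  [     1      0  -7/30  |   7/15   1/10      0 ]
R3 <- R3 - (-15)*R2:  [  0   0   6  |  -8  -3   1 ]
R3 <- (1/6)*R3:  [    0     0     1  |  -4/3  -1/2   1/6 ]
R1 <- R1 - (-7/30)*R3:  [     1      0      0  |   7/45  -1/60  7/180 ]
R2 <- R2 - (-1/5)*R3:  [      0       1       0  |  -13/15   -3/10    1/30 ]
Right block of [I | A^{-1}] is the inverse:
[   7/45  -1/60  7/180 ]
[ -13/15  -3/10   1/30 ]
[   -4/3   -1/2    1/6 ]

inverse = [7/45 -1/60 7/180; -13/15 -3/10 1/30; -4/3 -1/2 1/6]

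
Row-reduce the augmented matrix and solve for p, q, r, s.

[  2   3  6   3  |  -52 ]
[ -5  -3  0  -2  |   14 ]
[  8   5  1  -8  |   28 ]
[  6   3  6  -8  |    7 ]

Forward elimination on [A|b]:
R2 <- R2 - (-5/2)*R1:  [    0   9/2    15  11/2  -116 ]
R3 <- R3 - (4)*R1:  [   0   -7  -23  -20  236 ]
R4 <- R4 - (3)*R1:  [   0   -6  -12  -17  163 ]
R3 <- R3 - (-14/9)*R2:  [      0       0     1/3  -103/9   500/9 ]
R4 <- R4 - (-4/3)*R2:  [     0      0      8  -29/3   25/3 ]
R4 <- R4 - (24)*R3:  [     0      0      0    265  -1325 ]
Row echelon form:
[ 2    3    6       3  |    -52 ]
[ 0  9/2   15    11/2  |   -116 ]
[ 0    0  1/3  -103/9  |  500/9 ]
[ 0    0    0     265  |  -1325 ]
Back-substitution:
s = (-1325) / 265 = -5
r = (500/9 - (-103/9)*(-5)) / (1/3) = -5
q = (-116 - (15)*(-5) - (11/2)*(-5)) / (9/2) = -3
p = (-52 - (3)*(-3) - (6)*(-5) - (3)*(-5)) / 2 = 1

(1, -3, -5, -5)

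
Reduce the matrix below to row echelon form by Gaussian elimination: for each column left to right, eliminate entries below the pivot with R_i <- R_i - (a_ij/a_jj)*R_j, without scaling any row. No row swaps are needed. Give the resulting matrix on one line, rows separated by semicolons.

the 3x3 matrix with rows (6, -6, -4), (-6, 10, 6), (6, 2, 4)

REF = [6 -6 -4; 0 4 2; 0 0 4]

Forward elimination:
R2 <- R2 - (-1)*R1:  [ 0  4  2 ]
R3 <- R3 - (1)*R1:  [ 0  8  8 ]
R3 <- R3 - (2)*R2:  [ 0  0  4 ]
Row echelon form:
[ 6  -6  -4 ]
[ 0   4   2 ]
[ 0   0   4 ]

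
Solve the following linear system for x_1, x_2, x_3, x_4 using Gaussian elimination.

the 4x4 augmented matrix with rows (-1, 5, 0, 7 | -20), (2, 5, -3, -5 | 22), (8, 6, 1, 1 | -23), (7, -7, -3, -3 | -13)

Forward elimination on [A|b]:
R2 <- R2 - (-2)*R1:  [   0   15   -3    9  -18 ]
R3 <- R3 - (-8)*R1:  [    0    46     1    57  -183 ]
R4 <- R4 - (-7)*R1:  [    0    28    -3    46  -153 ]
R3 <- R3 - (46/15)*R2:  [      0       0    51/5   147/5  -639/5 ]
R4 <- R4 - (28/15)*R2:  [      0       0    13/5   146/5  -597/5 ]
R4 <- R4 - (13/51)*R3:  [        0         0         0    369/17  -1476/17 ]
Row echelon form:
[ -1   5     0       7  |       -20 ]
[  0  15    -3       9  |       -18 ]
[  0   0  51/5   147/5  |    -639/5 ]
[  0   0     0  369/17  |  -1476/17 ]
Back-substitution:
x_4 = (-1476/17) / (369/17) = -4
x_3 = (-639/5 - (147/5)*(-4)) / (51/5) = -1
x_2 = (-18 - (-3)*(-1) - (9)*(-4)) / 15 = 1
x_1 = (-20 - (5)*(1) - (7)*(-4)) / -1 = -3

(-3, 1, -1, -4)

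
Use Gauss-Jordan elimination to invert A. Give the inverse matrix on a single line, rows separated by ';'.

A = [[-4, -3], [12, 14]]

inverse = [-7/10 -3/20; 3/5 1/5]

Gauss-Jordan on [A | I]:
R1 <- (1/-4)*R1:  [    1   3/4  |  -1/4     0 ]
R2 <- R2 - (12)*R1:  [ 0  5  |  3  1 ]
R2 <- (1/5)*R2:  [   0    1  |  3/5  1/5 ]
R1 <- R1 - (3/4)*R2:  [     1      0  |  -7/10  -3/20 ]
Right block of [I | A^{-1}] is the inverse:
[ -7/10  -3/20 ]
[   3/5    1/5 ]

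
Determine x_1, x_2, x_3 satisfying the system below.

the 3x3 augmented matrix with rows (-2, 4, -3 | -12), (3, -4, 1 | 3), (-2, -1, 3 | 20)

Forward elimination on [A|b]:
R2 <- R2 - (-3/2)*R1:  [    0     2  -7/2   -15 ]
R3 <- R3 - (1)*R1:  [  0  -5   6  32 ]
R3 <- R3 - (-5/2)*R2:  [     0      0  -11/4  -11/2 ]
Row echelon form:
[ -2  4     -3  |    -12 ]
[  0  2   -7/2  |    -15 ]
[  0  0  -11/4  |  -11/2 ]
Back-substitution:
x_3 = (-11/2) / (-11/4) = 2
x_2 = (-15 - (-7/2)*(2)) / 2 = -4
x_1 = (-12 - (4)*(-4) - (-3)*(2)) / -2 = -5

(-5, -4, 2)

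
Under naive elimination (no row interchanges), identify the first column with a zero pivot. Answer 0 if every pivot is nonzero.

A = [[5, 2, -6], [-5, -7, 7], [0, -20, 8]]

first zero-pivot column = 0

Naive forward elimination:
R2 <- R2 - (-1)*R1:  [  0  -5   1 ]
R3 <- R3 - (4)*R2:  [ 0  0  4 ]
All pivots nonzero; naive elimination completes without hitting a zero pivot.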